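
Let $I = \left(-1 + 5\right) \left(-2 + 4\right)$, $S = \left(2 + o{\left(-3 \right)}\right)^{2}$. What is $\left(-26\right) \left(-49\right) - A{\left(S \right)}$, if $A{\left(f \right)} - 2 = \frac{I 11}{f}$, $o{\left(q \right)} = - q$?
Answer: $\frac{31712}{25} \approx 1268.5$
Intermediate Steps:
$S = 25$ ($S = \left(2 - -3\right)^{2} = \left(2 + 3\right)^{2} = 5^{2} = 25$)
$I = 8$ ($I = 4 \cdot 2 = 8$)
$A{\left(f \right)} = 2 + \frac{88}{f}$ ($A{\left(f \right)} = 2 + \frac{8 \cdot 11}{f} = 2 + \frac{88}{f}$)
$\left(-26\right) \left(-49\right) - A{\left(S \right)} = \left(-26\right) \left(-49\right) - \left(2 + \frac{88}{25}\right) = 1274 - \left(2 + 88 \cdot \frac{1}{25}\right) = 1274 - \left(2 + \frac{88}{25}\right) = 1274 - \frac{138}{25} = \frac{31712}{25}$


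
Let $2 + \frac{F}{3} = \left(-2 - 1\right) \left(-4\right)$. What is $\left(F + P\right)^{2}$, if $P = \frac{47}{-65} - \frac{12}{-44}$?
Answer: $\frac{446392384}{511225} \approx 873.18$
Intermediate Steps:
$F = 30$ ($F = -6 + 3 \left(-2 - 1\right) \left(-4\right) = -6 + 3 \left(\left(-3\right) \left(-4\right)\right) = -6 + 3 \cdot 12 = -6 + 36 = 30$)
$P = - \frac{322}{715}$ ($P = 47 \left(- \frac{1}{65}\right) - - \frac{3}{11} = - \frac{47}{65} + \frac{3}{11} = - \frac{322}{715} \approx -0.45035$)
$\left(F + P\right)^{2} = \left(30 - \frac{322}{715}\right)^{2} = \left(\frac{21128}{715}\right)^{2} = \frac{446392384}{511225}$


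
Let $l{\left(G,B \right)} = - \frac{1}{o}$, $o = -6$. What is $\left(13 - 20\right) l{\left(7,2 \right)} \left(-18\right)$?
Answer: $21$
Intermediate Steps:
$l{\left(G,B \right)} = \frac{1}{6}$ ($l{\left(G,B \right)} = - \frac{1}{-6} = \left(-1\right) \left(- \frac{1}{6}\right) = \frac{1}{6}$)
$\left(13 - 20\right) l{\left(7,2 \right)} \left(-18\right) = \left(13 - 20\right) \frac{1}{6} \left(-18\right) = \left(-7\right) \frac{1}{6} \left(-18\right) = \left(- \frac{7}{6}\right) \left(-18\right) = 21$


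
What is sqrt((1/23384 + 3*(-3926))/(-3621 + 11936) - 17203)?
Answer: I*sqrt(162608059700555168190)/97218980 ≈ 131.17*I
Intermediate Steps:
sqrt((1/23384 + 3*(-3926))/(-3621 + 11936) - 17203) = sqrt((1/23384 - 11778)/8315 - 17203) = sqrt(-275416751/23384*1/8315 - 17203) = sqrt(-275416751/194437960 - 17203) = sqrt(-3345191642631/194437960) = I*sqrt(162608059700555168190)/97218980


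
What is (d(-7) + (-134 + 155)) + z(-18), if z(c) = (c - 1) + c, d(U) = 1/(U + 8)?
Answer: -15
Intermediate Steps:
d(U) = 1/(8 + U)
z(c) = -1 + 2*c (z(c) = (-1 + c) + c = -1 + 2*c)
(d(-7) + (-134 + 155)) + z(-18) = (1/(8 - 7) + (-134 + 155)) + (-1 + 2*(-18)) = (1/1 + 21) + (-1 - 36) = (1 + 21) - 37 = 22 - 37 = -15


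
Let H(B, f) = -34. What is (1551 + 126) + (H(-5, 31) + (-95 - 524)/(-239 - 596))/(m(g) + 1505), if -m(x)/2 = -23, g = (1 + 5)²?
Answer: 723943258/431695 ≈ 1677.0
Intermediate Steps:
g = 36 (g = 6² = 36)
m(x) = 46 (m(x) = -2*(-23) = 46)
(1551 + 126) + (H(-5, 31) + (-95 - 524)/(-239 - 596))/(m(g) + 1505) = (1551 + 126) + (-34 + (-95 - 524)/(-239 - 596))/(46 + 1505) = 1677 + (-34 - 619/(-835))/1551 = 1677 + (-34 - 619*(-1/835))*(1/1551) = 1677 + (-34 + 619/835)*(1/1551) = 1677 - 27771/835*1/1551 = 1677 - 9257/431695 = 723943258/431695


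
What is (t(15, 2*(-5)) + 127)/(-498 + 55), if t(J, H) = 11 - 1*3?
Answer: -135/443 ≈ -0.30474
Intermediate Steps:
t(J, H) = 8 (t(J, H) = 11 - 3 = 8)
(t(15, 2*(-5)) + 127)/(-498 + 55) = (8 + 127)/(-498 + 55) = 135/(-443) = 135*(-1/443) = -135/443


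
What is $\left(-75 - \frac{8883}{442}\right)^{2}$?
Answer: $\frac{1766773089}{195364} \approx 9043.5$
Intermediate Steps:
$\left(-75 - \frac{8883}{442}\right)^{2} = \left(- \frac{42033}{442}\right)^{2} = \frac{1766773089}{195364}$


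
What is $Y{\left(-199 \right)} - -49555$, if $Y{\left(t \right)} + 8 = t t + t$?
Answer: $88949$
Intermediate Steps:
$Y{\left(t \right)} = -8 + t + t^{2}$ ($Y{\left(t \right)} = -8 + \left(t t + t\right) = -8 + \left(t^{2} + t\right) = -8 + \left(t + t^{2}\right) = -8 + t + t^{2}$)
$Y{\left(-199 \right)} - -49555 = \left(-8 - 199 + \left(-199\right)^{2}\right) - -49555 = \left(-8 - 199 + 39601\right) + 49555 = 39394 + 49555 = 88949$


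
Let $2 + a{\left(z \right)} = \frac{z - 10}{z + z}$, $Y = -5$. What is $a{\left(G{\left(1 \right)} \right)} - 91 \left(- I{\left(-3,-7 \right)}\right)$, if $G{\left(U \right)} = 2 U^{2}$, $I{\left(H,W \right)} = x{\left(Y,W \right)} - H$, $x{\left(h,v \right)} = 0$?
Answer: $269$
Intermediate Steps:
$I{\left(H,W \right)} = - H$ ($I{\left(H,W \right)} = 0 - H = - H$)
$a{\left(z \right)} = -2 + \frac{-10 + z}{2 z}$ ($a{\left(z \right)} = -2 + \frac{z - 10}{z + z} = -2 + \frac{-10 + z}{2 z}$)
$a{\left(G{\left(1 \right)} \right)} - 91 \left(- I{\left(-3,-7 \right)}\right) = \left(- \frac{3}{2} - \frac{5}{2 \cdot 1^{2}}\right) - 91 \left(- \left(-1\right) \left(-3\right)\right) = \left(- \frac{3}{2} - \frac{5}{2 \cdot 1}\right) - 91 \left(\left(-1\right) 3\right) = \left(- \frac{3}{2} - \frac{5}{2}\right) - -273 = \left(- \frac{3}{2} - \frac{5}{2}\right) + 273 = -4 + 273 = 269$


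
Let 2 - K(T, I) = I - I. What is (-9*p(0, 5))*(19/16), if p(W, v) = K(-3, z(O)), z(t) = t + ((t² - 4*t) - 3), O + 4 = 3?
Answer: -171/8 ≈ -21.375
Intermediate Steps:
O = -1 (O = -4 + 3 = -1)
z(t) = -3 + t² - 3*t (z(t) = t + (-3 + t² - 4*t) = -3 + t² - 3*t)
K(T, I) = 2 (K(T, I) = 2 - (I - I) = 2 - 1*0 = 2 + 0 = 2)
p(W, v) = 2
(-9*p(0, 5))*(19/16) = (-9*2)*(19/16) = -342/16 = -18*19/16 = -171/8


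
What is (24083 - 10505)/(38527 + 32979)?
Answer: 6789/35753 ≈ 0.18989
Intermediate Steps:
(24083 - 10505)/(38527 + 32979) = 13578/71506 = 13578*(1/71506) = 6789/35753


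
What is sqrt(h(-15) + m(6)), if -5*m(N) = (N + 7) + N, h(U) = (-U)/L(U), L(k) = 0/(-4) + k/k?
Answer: 2*sqrt(70)/5 ≈ 3.3466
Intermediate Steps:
L(k) = 1 (L(k) = 0*(-1/4) + 1 = 0 + 1 = 1)
h(U) = -U (h(U) = -U/1 = -U*1 = -U)
m(N) = -7/5 - 2*N/5 (m(N) = -((N + 7) + N)/5 = -((7 + N) + N)/5 = -(7 + 2*N)/5 = -7/5 - 2*N/5)
sqrt(h(-15) + m(6)) = sqrt(-1*(-15) + (-7/5 - 2/5*6)) = sqrt(15 + (-7/5 - 12/5)) = sqrt(15 - 19/5) = sqrt(56/5) = 2*sqrt(70)/5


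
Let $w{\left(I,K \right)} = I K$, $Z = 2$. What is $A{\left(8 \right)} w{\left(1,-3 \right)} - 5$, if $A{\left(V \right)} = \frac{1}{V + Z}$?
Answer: $- \frac{53}{10} \approx -5.3$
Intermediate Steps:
$A{\left(V \right)} = \frac{1}{2 + V}$ ($A{\left(V \right)} = \frac{1}{V + 2} = \frac{1}{2 + V}$)
$A{\left(8 \right)} w{\left(1,-3 \right)} - 5 = \frac{1 \left(-3\right)}{2 + 8} - 5 = \frac{1}{10} \left(-3\right) - 5 = - \frac{3}{10} - 5 = - \frac{53}{10}$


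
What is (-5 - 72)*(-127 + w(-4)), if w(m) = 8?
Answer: 9163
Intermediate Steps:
(-5 - 72)*(-127 + w(-4)) = (-5 - 72)*(-127 + 8) = -77*(-119) = 9163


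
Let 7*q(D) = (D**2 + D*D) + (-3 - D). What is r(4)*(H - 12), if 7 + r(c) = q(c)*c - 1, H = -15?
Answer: -1188/7 ≈ -169.71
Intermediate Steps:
q(D) = -3/7 - D/7 + 2*D**2/7 (q(D) = ((D**2 + D*D) + (-3 - D))/7 = ((D**2 + D**2) + (-3 - D))/7 = (2*D**2 + (-3 - D))/7 = (-3 - D + 2*D**2)/7 = -3/7 - D/7 + 2*D**2/7)
r(c) = -8 + c*(-3/7 - c/7 + 2*c**2/7) (r(c) = -7 + ((-3/7 - c/7 + 2*c**2/7)*c - 1) = -7 + (c*(-3/7 - c/7 + 2*c**2/7) - 1) = -7 + (-1 + c*(-3/7 - c/7 + 2*c**2/7)) = -8 + c*(-3/7 - c/7 + 2*c**2/7))
r(4)*(H - 12) = (-8 - 1/7*4*(3 + 4 - 2*4**2))*(-15 - 12) = (-8 - 1/7*4*(3 + 4 - 2*16))*(-27) = (-8 - 1/7*4*(3 + 4 - 32))*(-27) = (-8 - 1/7*4*(-25))*(-27) = (-8 + 100/7)*(-27) = (44/7)*(-27) = -1188/7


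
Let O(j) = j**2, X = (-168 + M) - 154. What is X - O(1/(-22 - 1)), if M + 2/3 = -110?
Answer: -686645/1587 ≈ -432.67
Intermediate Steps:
M = -332/3 (M = -2/3 - 110 = -332/3 ≈ -110.67)
X = -1298/3 (X = (-168 - 332/3) - 154 = -836/3 - 154 = -1298/3 ≈ -432.67)
X - O(1/(-22 - 1)) = -1298/3 - (1/(-22 - 1))**2 = -1298/3 - (1/(-23))**2 = -1298/3 - (-1/23)**2 = -1298/3 - 1*1/529 = -1298/3 - 1/529 = -686645/1587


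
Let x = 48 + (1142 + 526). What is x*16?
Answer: 27456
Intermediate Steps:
x = 1716 (x = 48 + 1668 = 1716)
x*16 = 1716*16 = 27456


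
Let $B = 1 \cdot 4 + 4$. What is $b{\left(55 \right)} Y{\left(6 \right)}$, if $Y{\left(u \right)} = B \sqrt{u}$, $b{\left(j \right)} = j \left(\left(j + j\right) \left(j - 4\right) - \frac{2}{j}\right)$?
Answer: $2468384 \sqrt{6} \approx 6.0463 \cdot 10^{6}$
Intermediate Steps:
$B = 8$ ($B = 4 + 4 = 8$)
$b{\left(j \right)} = j \left(- \frac{2}{j} + 2 j \left(-4 + j\right)\right)$ ($b{\left(j \right)} = j \left(2 j \left(-4 + j\right) - \frac{2}{j}\right) = j \left(- \frac{2}{j} + 2 j \left(-4 + j\right)\right)$)
$Y{\left(u \right)} = 8 \sqrt{u}$
$b{\left(55 \right)} Y{\left(6 \right)} = \left(-2 - 8 \cdot 55^{2} + 2 \cdot 55^{3}\right) 8 \sqrt{6} = \left(-2 - 24200 + 2 \cdot 166375\right) 8 \sqrt{6} = \left(-2 - 24200 + 332750\right) 8 \sqrt{6} = 308548 \cdot 8 \sqrt{6} = 2468384 \sqrt{6}$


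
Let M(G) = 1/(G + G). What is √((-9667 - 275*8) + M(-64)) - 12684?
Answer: -12684 + I*√3037954/16 ≈ -12684.0 + 108.94*I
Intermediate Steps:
M(G) = 1/(2*G)
√((-9667 - 275*8) + M(-64)) - 12684 = √((-9667 - 275*8) + (½)/(-64)) - 12684 = √((-9667 - 2200) + (½)*(-1/64)) - 12684 = √(-11867 - 1/128) - 12684 = √(-1518977/128) - 12684 = I*√3037954/16 - 12684 = -12684 + I*√3037954/16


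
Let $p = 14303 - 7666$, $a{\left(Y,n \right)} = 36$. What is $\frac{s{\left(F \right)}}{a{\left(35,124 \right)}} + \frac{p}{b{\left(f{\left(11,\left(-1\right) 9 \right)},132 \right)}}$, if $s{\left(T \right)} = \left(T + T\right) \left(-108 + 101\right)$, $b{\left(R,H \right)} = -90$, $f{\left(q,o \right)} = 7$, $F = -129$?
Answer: $- \frac{1061}{45} \approx -23.578$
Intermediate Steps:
$p = 6637$ ($p = 14303 - 7666 = 6637$)
$s{\left(T \right)} = - 14 T$ ($s{\left(T \right)} = 2 T \left(-7\right) = - 14 T$)
$\frac{s{\left(F \right)}}{a{\left(35,124 \right)}} + \frac{p}{b{\left(f{\left(11,\left(-1\right) 9 \right)},132 \right)}} = \frac{\left(-14\right) \left(-129\right)}{36} + \frac{6637}{-90} = 1806 \cdot \frac{1}{36} + 6637 \left(- \frac{1}{90}\right) = \frac{301}{6} - \frac{6637}{90} = - \frac{1061}{45}$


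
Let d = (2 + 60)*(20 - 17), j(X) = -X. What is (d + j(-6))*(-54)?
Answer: -10368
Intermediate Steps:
d = 186 (d = 62*3 = 186)
(d + j(-6))*(-54) = (186 - 1*(-6))*(-54) = (186 + 6)*(-54) = 192*(-54) = -10368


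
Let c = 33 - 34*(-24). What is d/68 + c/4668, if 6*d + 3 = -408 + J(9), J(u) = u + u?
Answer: -41337/52904 ≈ -0.78136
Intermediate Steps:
c = 849 (c = 33 + 816 = 849)
J(u) = 2*u
d = -131/2 (d = -½ + (-408 + 2*9)/6 = -½ + (-408 + 18)/6 = -½ + (⅙)*(-390) = -½ - 65 = -131/2 ≈ -65.500)
d/68 + c/4668 = -131/2/68 + 849/4668 = -131/2*1/68 + 849*(1/4668) = -131/136 + 283/1556 = -41337/52904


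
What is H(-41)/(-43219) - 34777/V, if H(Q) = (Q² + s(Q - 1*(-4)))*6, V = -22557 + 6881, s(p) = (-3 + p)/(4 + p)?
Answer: 14792855217/7452511484 ≈ 1.9849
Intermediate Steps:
s(p) = (-3 + p)/(4 + p)
V = -15676
H(Q) = 6*Q² + 6*(1 + Q)/(8 + Q) (H(Q) = (Q² + (-3 + (Q - 1*(-4)))/(4 + (Q - 1*(-4))))*6 = (Q² + (-3 + (Q + 4))/(4 + (Q + 4)))*6 = (Q² + (-3 + (4 + Q))/(4 + (4 + Q)))*6 = (Q² + (1 + Q)/(8 + Q))*6 = 6*Q² + 6*(1 + Q)/(8 + Q))
H(-41)/(-43219) - 34777/V = (6*(1 - 41 + (-41)²*(8 - 41))/(8 - 41))/(-43219) - 34777/(-15676) = (6*(1 - 41 + 1681*(-33))/(-33))*(-1/43219) - 34777*(-1/15676) = (6*(-1/33)*(1 - 41 - 55473))*(-1/43219) + 34777/15676 = (6*(-1/33)*(-55513))*(-1/43219) + 34777/15676 = (111026/11)*(-1/43219) + 34777/15676 = -111026/475409 + 34777/15676 = 14792855217/7452511484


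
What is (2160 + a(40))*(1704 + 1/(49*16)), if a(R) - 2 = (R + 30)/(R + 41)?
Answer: 29255684363/7938 ≈ 3.6855e+6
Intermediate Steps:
a(R) = 2 + (30 + R)/(41 + R) (a(R) = 2 + (R + 30)/(R + 41) = 2 + (30 + R)/(41 + R))
(2160 + a(40))*(1704 + 1/(49*16)) = (2160 + (112 + 3*40)/(41 + 40))*(1704 + 1/(49*16)) = (2160 + (112 + 120)/81)*(1704 + 1/784) = (2160 + (1/81)*232)*(1704 + 1/784) = (2160 + 232/81)*(1335937/784) = (175192/81)*(1335937/784) = 29255684363/7938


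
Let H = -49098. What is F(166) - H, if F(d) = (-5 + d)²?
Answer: 75019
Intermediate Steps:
F(166) - H = (-5 + 166)² - 1*(-49098) = 161² + 49098 = 25921 + 49098 = 75019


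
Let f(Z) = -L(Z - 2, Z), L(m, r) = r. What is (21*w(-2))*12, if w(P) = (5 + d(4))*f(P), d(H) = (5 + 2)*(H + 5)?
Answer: 34272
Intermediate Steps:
d(H) = 35 + 7*H (d(H) = 7*(5 + H) = 35 + 7*H)
f(Z) = -Z
w(P) = -68*P (w(P) = (5 + (35 + 7*4))*(-P) = (5 + (35 + 28))*(-P) = (5 + 63)*(-P) = 68*(-P) = -68*P)
(21*w(-2))*12 = (21*(-68*(-2)))*12 = (21*136)*12 = 2856*12 = 34272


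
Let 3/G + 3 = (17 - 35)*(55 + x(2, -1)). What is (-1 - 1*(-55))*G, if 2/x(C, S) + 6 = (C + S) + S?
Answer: -54/329 ≈ -0.16413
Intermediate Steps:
x(C, S) = 2/(-6 + C + 2*S) (x(C, S) = 2/(-6 + ((C + S) + S)) = 2/(-6 + (C + 2*S)) = 2/(-6 + C + 2*S))
G = -1/329 (G = 3/(-3 + (17 - 35)*(55 + 2/(-6 + 2 + 2*(-1)))) = 3/(-3 - 18*(55 + 2/(-6 + 2 - 2))) = 3/(-3 - 18*(55 + 2/(-6))) = 3/(-3 - 18*(55 + 2*(-1/6))) = 3/(-3 - 18*(55 - 1/3)) = 3/(-3 - 18*164/3) = 3/(-3 - 984) = 3/(-987) = 3*(-1/987) = -1/329 ≈ -0.0030395)
(-1 - 1*(-55))*G = (-1 - 1*(-55))*(-1/329) = (-1 + 55)*(-1/329) = 54*(-1/329) = -54/329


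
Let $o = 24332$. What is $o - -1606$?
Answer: $25938$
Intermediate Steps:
$o - -1606 = 24332 - -1606 = 24332 + 1606 = 25938$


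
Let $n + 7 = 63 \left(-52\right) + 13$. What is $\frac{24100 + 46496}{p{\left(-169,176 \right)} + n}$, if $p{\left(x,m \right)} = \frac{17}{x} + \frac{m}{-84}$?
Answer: $- \frac{250545204}{11613023} \approx -21.574$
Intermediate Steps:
$n = -3270$ ($n = -7 + \left(63 \left(-52\right) + 13\right) = -7 + \left(-3276 + 13\right) = -7 - 3263 = -3270$)
$p{\left(x,m \right)} = \frac{17}{x} - \frac{m}{84}$ ($p{\left(x,m \right)} = \frac{17}{x} + m \left(- \frac{1}{84}\right) = \frac{17}{x} - \frac{m}{84}$)
$\frac{24100 + 46496}{p{\left(-169,176 \right)} + n} = \frac{24100 + 46496}{\left(\frac{17}{-169} - \frac{44}{21}\right) - 3270} = \frac{70596}{\left(17 \left(- \frac{1}{169}\right) - \frac{44}{21}\right) - 3270} = \frac{70596}{\left(- \frac{17}{169} - \frac{44}{21}\right) - 3270} = \frac{70596}{- \frac{7793}{3549} - 3270} = \frac{70596}{- \frac{11613023}{3549}} = 70596 \left(- \frac{3549}{11613023}\right) = - \frac{250545204}{11613023}$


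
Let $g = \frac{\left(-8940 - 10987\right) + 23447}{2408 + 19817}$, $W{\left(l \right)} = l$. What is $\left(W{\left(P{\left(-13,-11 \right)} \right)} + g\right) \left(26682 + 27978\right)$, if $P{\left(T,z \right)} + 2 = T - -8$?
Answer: $- \frac{332453052}{889} \approx -3.7396 \cdot 10^{5}$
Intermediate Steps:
$P{\left(T,z \right)} = 6 + T$ ($P{\left(T,z \right)} = -2 + \left(T - -8\right) = -2 + \left(T + 8\right) = -2 + \left(8 + T\right) = 6 + T$)
$g = \frac{704}{4445}$ ($g = \frac{-19927 + 23447}{22225} = 3520 \cdot \frac{1}{22225} = \frac{704}{4445} \approx 0.15838$)
$\left(W{\left(P{\left(-13,-11 \right)} \right)} + g\right) \left(26682 + 27978\right) = \left(\left(6 - 13\right) + \frac{704}{4445}\right) \left(26682 + 27978\right) = \left(-7 + \frac{704}{4445}\right) 54660 = \left(- \frac{30411}{4445}\right) 54660 = - \frac{332453052}{889}$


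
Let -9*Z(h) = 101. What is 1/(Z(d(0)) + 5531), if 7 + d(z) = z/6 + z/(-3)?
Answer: 9/49678 ≈ 0.00018117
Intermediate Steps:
d(z) = -7 - z/6 (d(z) = -7 + (z/6 + z/(-3)) = -7 + (z*(1/6) + z*(-1/3)) = -7 + (z/6 - z/3) = -7 - z/6)
Z(h) = -101/9 (Z(h) = -1/9*101 = -101/9)
1/(Z(d(0)) + 5531) = 1/(-101/9 + 5531) = 1/(49678/9) = 9/49678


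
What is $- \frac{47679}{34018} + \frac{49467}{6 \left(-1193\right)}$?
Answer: $- \frac{168671224}{20291737} \approx -8.3123$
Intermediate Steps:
$- \frac{47679}{34018} + \frac{49467}{6 \left(-1193\right)} = \left(-47679\right) \frac{1}{34018} + \frac{49467}{-7158} = - \frac{47679}{34018} + 49467 \left(- \frac{1}{7158}\right) = - \frac{47679}{34018} - \frac{16489}{2386} = - \frac{168671224}{20291737}$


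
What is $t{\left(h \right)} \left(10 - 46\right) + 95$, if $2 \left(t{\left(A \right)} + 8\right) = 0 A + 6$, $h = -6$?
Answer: $275$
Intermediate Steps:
$t{\left(A \right)} = -5$ ($t{\left(A \right)} = -8 + \frac{0 A + 6}{2} = -8 + \frac{0 + 6}{2} = -8 + \frac{1}{2} \cdot 6 = -8 + 3 = -5$)
$t{\left(h \right)} \left(10 - 46\right) + 95 = - 5 \left(10 - 46\right) + 95 = \left(-5\right) \left(-36\right) + 95 = 180 + 95 = 275$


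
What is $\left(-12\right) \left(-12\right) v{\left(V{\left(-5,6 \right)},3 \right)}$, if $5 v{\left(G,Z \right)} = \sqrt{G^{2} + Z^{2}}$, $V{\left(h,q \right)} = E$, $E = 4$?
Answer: $144$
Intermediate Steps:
$V{\left(h,q \right)} = 4$
$v{\left(G,Z \right)} = \frac{\sqrt{G^{2} + Z^{2}}}{5}$
$\left(-12\right) \left(-12\right) v{\left(V{\left(-5,6 \right)},3 \right)} = \left(-12\right) \left(-12\right) \frac{\sqrt{4^{2} + 3^{2}}}{5} = 144 \frac{\sqrt{16 + 9}}{5} = 144 \frac{\sqrt{25}}{5} = 144 \cdot \frac{1}{5} \cdot 5 = 144 \cdot 1 = 144$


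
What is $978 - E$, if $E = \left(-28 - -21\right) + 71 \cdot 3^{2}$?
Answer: $346$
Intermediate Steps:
$E = 632$ ($E = \left(-28 + 21\right) + 71 \cdot 9 = -7 + 639 = 632$)
$978 - E = 978 - 632 = 346$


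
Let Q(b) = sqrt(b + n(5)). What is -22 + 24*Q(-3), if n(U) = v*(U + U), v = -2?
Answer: -22 + 24*I*sqrt(23) ≈ -22.0 + 115.1*I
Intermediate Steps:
n(U) = -4*U (n(U) = -2*(U + U) = -4*U)
Q(b) = sqrt(-20 + b) (Q(b) = sqrt(b - 4*5) = sqrt(b - 20) = sqrt(-20 + b))
-22 + 24*Q(-3) = -22 + 24*sqrt(-20 - 3) = -22 + 24*sqrt(-23) = -22 + 24*(I*sqrt(23)) = -22 + 24*I*sqrt(23)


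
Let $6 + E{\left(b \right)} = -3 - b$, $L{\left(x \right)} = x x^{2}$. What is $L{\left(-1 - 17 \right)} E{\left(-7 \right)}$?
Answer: $11664$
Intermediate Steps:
$L{\left(x \right)} = x^{3}$
$E{\left(b \right)} = -9 - b$ ($E{\left(b \right)} = -6 - \left(3 + b\right) = -9 - b$)
$L{\left(-1 - 17 \right)} E{\left(-7 \right)} = \left(-1 - 17\right)^{3} \left(-9 - -7\right) = \left(-1 - 17\right)^{3} \left(-9 + 7\right) = \left(-18\right)^{3} \left(-2\right) = \left(-5832\right) \left(-2\right) = 11664$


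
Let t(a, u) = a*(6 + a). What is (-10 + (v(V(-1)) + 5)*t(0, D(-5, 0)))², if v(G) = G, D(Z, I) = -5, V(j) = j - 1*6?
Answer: 100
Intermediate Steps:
V(j) = -6 + j (V(j) = j - 6 = -6 + j)
(-10 + (v(V(-1)) + 5)*t(0, D(-5, 0)))² = (-10 + ((-6 - 1) + 5)*(0*(6 + 0)))² = (-10 + (-7 + 5)*(0*6))² = (-10 - 2*0)² = (-10 + 0)² = (-10)² = 100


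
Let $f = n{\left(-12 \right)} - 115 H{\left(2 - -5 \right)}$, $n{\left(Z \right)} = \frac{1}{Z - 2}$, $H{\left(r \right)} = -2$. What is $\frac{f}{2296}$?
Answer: $\frac{3219}{32144} \approx 0.10014$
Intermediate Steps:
$n{\left(Z \right)} = \frac{1}{-2 + Z}$
$f = \frac{3219}{14}$ ($f = \frac{1}{-2 - 12} - -230 = \frac{1}{-14} + 230 = - \frac{1}{14} + 230 = \frac{3219}{14} \approx 229.93$)
$\frac{f}{2296} = \frac{3219}{14 \cdot 2296} = \frac{3219}{14} \cdot \frac{1}{2296} = \frac{3219}{32144}$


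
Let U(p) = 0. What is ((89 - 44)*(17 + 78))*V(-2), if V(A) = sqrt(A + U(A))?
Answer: 4275*I*sqrt(2) ≈ 6045.8*I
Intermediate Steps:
V(A) = sqrt(A) (V(A) = sqrt(A + 0) = sqrt(A))
((89 - 44)*(17 + 78))*V(-2) = ((89 - 44)*(17 + 78))*sqrt(-2) = (45*95)*(I*sqrt(2)) = 4275*(I*sqrt(2)) = 4275*I*sqrt(2)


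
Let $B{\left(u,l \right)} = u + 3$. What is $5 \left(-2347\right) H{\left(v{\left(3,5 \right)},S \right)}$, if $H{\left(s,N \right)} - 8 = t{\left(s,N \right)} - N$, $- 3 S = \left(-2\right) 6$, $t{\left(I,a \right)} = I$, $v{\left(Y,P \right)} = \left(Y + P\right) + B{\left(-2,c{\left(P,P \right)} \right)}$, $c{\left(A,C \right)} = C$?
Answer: $-152555$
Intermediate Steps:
$B{\left(u,l \right)} = 3 + u$
$v{\left(Y,P \right)} = 1 + P + Y$ ($v{\left(Y,P \right)} = \left(Y + P\right) + \left(3 - 2\right) = \left(P + Y\right) + 1 = 1 + P + Y$)
$S = 4$ ($S = - \frac{\left(-2\right) 6}{3} = \left(- \frac{1}{3}\right) \left(-12\right) = 4$)
$H{\left(s,N \right)} = 8 + s - N$ ($H{\left(s,N \right)} = 8 - \left(N - s\right) = 8 + s - N$)
$5 \left(-2347\right) H{\left(v{\left(3,5 \right)},S \right)} = 5 \left(-2347\right) \left(8 + \left(1 + 5 + 3\right) - 4\right) = - 11735 \left(8 + 9 - 4\right) = \left(-11735\right) 13 = -152555$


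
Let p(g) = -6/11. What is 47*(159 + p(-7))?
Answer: 81921/11 ≈ 7447.4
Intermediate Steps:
p(g) = -6/11 (p(g) = -6*1/11 = -6/11)
47*(159 + p(-7)) = 47*(159 - 6/11) = 47*(1743/11) = 81921/11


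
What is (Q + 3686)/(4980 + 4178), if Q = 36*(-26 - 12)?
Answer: 61/241 ≈ 0.25311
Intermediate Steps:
Q = -1368 (Q = 36*(-38) = -1368)
(Q + 3686)/(4980 + 4178) = (-1368 + 3686)/(4980 + 4178) = 2318/9158 = 2318*(1/9158) = 61/241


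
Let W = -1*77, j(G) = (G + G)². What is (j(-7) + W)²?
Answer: 14161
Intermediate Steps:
j(G) = 4*G² (j(G) = (2*G)² = 4*G²)
W = -77
(j(-7) + W)² = (4*(-7)² - 77)² = (4*49 - 77)² = (196 - 77)² = 119² = 14161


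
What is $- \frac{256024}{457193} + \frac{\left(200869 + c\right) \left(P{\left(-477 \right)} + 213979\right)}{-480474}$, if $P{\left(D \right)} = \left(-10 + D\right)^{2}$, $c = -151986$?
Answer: $- \frac{5041407031863194}{109834674741} \approx -45900.0$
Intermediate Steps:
$- \frac{256024}{457193} + \frac{\left(200869 + c\right) \left(P{\left(-477 \right)} + 213979\right)}{-480474} = - \frac{256024}{457193} + \frac{\left(200869 - 151986\right) \left(\left(-10 - 477\right)^{2} + 213979\right)}{-480474} = \left(-256024\right) \frac{1}{457193} + 48883 \left(\left(-487\right)^{2} + 213979\right) \left(- \frac{1}{480474}\right) = - \frac{256024}{457193} + 48883 \left(237169 + 213979\right) \left(- \frac{1}{480474}\right) = - \frac{256024}{457193} + 48883 \cdot 451148 \left(- \frac{1}{480474}\right) = - \frac{256024}{457193} + 22053467684 \left(- \frac{1}{480474}\right) = - \frac{256024}{457193} - \frac{11026733842}{240237} = - \frac{5041407031863194}{109834674741}$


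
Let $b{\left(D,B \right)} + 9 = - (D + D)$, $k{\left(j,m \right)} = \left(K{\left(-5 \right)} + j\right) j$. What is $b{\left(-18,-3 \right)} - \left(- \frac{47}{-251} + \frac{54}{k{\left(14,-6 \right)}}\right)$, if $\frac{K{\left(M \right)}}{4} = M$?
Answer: $\frac{96479}{3514} \approx 27.456$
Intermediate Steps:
$K{\left(M \right)} = 4 M$
$k{\left(j,m \right)} = j \left(-20 + j\right)$ ($k{\left(j,m \right)} = \left(4 \left(-5\right) + j\right) j = \left(-20 + j\right) j = j \left(-20 + j\right)$)
$b{\left(D,B \right)} = -9 - 2 D$ ($b{\left(D,B \right)} = -9 - \left(D + D\right) = -9 - 2 D$)
$b{\left(-18,-3 \right)} - \left(- \frac{47}{-251} + \frac{54}{k{\left(14,-6 \right)}}\right) = \left(-9 - -36\right) - \left(- \frac{47}{-251} + \frac{54}{14 \left(-20 + 14\right)}\right) = \left(-9 + 36\right) - \left(\left(-47\right) \left(- \frac{1}{251}\right) + \frac{54}{14 \left(-6\right)}\right) = 27 - \left(\frac{47}{251} + \frac{54}{-84}\right) = 27 - \left(\frac{47}{251} + 54 \left(- \frac{1}{84}\right)\right) = 27 - \left(\frac{47}{251} - \frac{9}{14}\right) = 27 - - \frac{1601}{3514} = 27 + \frac{1601}{3514} = \frac{96479}{3514}$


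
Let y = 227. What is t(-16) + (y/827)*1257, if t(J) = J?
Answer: 272107/827 ≈ 329.03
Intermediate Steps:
t(-16) + (y/827)*1257 = -16 + (227/827)*1257 = -16 + 285339/827 = 272107/827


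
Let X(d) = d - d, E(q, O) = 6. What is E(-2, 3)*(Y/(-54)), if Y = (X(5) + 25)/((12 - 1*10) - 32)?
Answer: 5/54 ≈ 0.092593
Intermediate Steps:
X(d) = 0
Y = -⅚ (Y = (0 + 25)/((12 - 1*10) - 32) = 25/((12 - 10) - 32) = 25/(2 - 32) = 25/(-30) = 25*(-1/30) = -⅚ ≈ -0.83333)
E(-2, 3)*(Y/(-54)) = 6*(-⅚/(-54)) = 6*(-⅚*(-1/54)) = 6*(5/324) = 5/54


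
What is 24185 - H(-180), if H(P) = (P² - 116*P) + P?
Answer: -28915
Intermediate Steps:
H(P) = P² - 115*P
24185 - H(-180) = 24185 - (-180)*(-115 - 180) = 24185 - (-180)*(-295) = 24185 - 1*53100 = 24185 - 53100 = -28915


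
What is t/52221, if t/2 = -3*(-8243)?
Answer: 16486/17407 ≈ 0.94709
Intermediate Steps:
t = 49458 (t = 2*(-3*(-8243)) = 2*24729 = 49458)
t/52221 = 49458/52221 = 49458*(1/52221) = 16486/17407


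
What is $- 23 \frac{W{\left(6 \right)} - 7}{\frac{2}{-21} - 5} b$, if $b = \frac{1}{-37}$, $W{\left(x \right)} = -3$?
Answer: $\frac{4830}{3959} \approx 1.22$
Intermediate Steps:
$b = - \frac{1}{37} \approx -0.027027$
$- 23 \frac{W{\left(6 \right)} - 7}{\frac{2}{-21} - 5} b = - 23 \frac{-3 - 7}{\frac{2}{-21} - 5} \left(- \frac{1}{37}\right) = - 23 \left(- \frac{10}{2 \left(- \frac{1}{21}\right) - 5}\right) \left(- \frac{1}{37}\right) = - 23 \left(- \frac{10}{- \frac{2}{21} - 5}\right) \left(- \frac{1}{37}\right) = - 23 \left(- \frac{10}{- \frac{107}{21}}\right) \left(- \frac{1}{37}\right) = - 23 \left(\left(-10\right) \left(- \frac{21}{107}\right)\right) \left(- \frac{1}{37}\right) = \left(-23\right) \frac{210}{107} \left(- \frac{1}{37}\right) = \left(- \frac{4830}{107}\right) \left(- \frac{1}{37}\right) = \frac{4830}{3959}$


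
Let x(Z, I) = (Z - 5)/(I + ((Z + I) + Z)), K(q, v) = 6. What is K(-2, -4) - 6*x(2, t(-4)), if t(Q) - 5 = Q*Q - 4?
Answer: 123/19 ≈ 6.4737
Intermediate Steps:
t(Q) = 1 + Q**2 (t(Q) = 5 + (Q*Q - 4) = 5 + (Q**2 - 4) = 5 + (-4 + Q**2) = 1 + Q**2)
x(Z, I) = (-5 + Z)/(2*I + 2*Z) (x(Z, I) = (-5 + Z)/(I + ((I + Z) + Z)) = (-5 + Z)/(I + (I + 2*Z)) = (-5 + Z)/(2*I + 2*Z))
K(-2, -4) - 6*x(2, t(-4)) = 6 - 3*(-5 + 2)/((1 + (-4)**2) + 2) = 6 - 3*(-3)/((1 + 16) + 2) = 6 - 3*(-3)/(17 + 2) = 6 - 3*(-3)/19 = 6 - 6*(-3/38) = 6 + 9/19 = 123/19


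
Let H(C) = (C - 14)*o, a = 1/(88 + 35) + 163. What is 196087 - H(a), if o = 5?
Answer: 24027061/123 ≈ 1.9534e+5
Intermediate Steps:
a = 20050/123 (a = 1/123 + 163 = 20050/123 ≈ 163.01)
H(C) = -70 + 5*C (H(C) = (C - 14)*5 = (-14 + C)*5 = -70 + 5*C)
196087 - H(a) = 196087 - (-70 + 5*(20050/123)) = 196087 - (-70 + 100250/123) = 196087 - 1*91640/123 = 196087 - 91640/123 = 24027061/123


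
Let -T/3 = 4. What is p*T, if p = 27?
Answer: -324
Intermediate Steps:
T = -12 (T = -3*4 = -12)
p*T = 27*(-12) = -324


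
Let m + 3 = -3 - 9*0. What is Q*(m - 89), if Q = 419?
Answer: -39805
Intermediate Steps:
m = -6 (m = -3 + (-3 - 9*0) = -3 + (-3 + 0) = -3 - 3 = -6)
Q*(m - 89) = 419*(-6 - 89) = 419*(-95) = -39805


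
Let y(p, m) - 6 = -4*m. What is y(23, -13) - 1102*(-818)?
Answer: 901494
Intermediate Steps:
y(p, m) = 6 - 4*m
y(23, -13) - 1102*(-818) = (6 - 4*(-13)) - 1102*(-818) = (6 + 52) + 901436 = 58 + 901436 = 901494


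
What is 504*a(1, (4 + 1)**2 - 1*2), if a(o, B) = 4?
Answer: 2016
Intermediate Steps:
504*a(1, (4 + 1)**2 - 1*2) = 504*4 = 2016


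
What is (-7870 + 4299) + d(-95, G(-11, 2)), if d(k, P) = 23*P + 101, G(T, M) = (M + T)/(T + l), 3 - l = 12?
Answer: -69193/20 ≈ -3459.6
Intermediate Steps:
l = -9 (l = 3 - 1*12 = 3 - 12 = -9)
G(T, M) = (M + T)/(-9 + T) (G(T, M) = (M + T)/(T - 9) = (M + T)/(-9 + T))
d(k, P) = 101 + 23*P
(-7870 + 4299) + d(-95, G(-11, 2)) = (-7870 + 4299) + (101 + 23*((2 - 11)/(-9 - 11))) = -3571 + (101 + 23*(-9/(-20))) = -3571 + (101 + 23*(-1/20*(-9))) = -3571 + (101 + 23*(9/20)) = -3571 + (101 + 207/20) = -3571 + 2227/20 = -69193/20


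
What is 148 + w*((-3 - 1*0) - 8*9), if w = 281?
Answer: -20927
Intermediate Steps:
148 + w*((-3 - 1*0) - 8*9) = 148 + 281*((-3 - 1*0) - 8*9) = 148 + 281*((-3 + 0) - 72) = 148 + 281*(-3 - 72) = 148 + 281*(-75) = 148 - 21075 = -20927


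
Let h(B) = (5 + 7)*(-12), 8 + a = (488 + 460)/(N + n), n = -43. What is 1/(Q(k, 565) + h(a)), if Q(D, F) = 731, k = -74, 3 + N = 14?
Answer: 1/587 ≈ 0.0017036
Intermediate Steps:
N = 11 (N = -3 + 14 = 11)
a = -301/8 (a = -8 + (488 + 460)/(11 - 43) = -8 + 948/(-32) = -8 + 948*(-1/32) = -8 - 237/8 = -301/8 ≈ -37.625)
h(B) = -144 (h(B) = 12*(-12) = -144)
1/(Q(k, 565) + h(a)) = 1/(731 - 144) = 1/587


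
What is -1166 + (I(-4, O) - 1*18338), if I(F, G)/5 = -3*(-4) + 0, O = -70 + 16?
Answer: -19444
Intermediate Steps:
O = -54
I(F, G) = 60 (I(F, G) = 5*(-3*(-4) + 0) = 5*(12 + 0) = 5*12 = 60)
-1166 + (I(-4, O) - 1*18338) = -1166 + (60 - 1*18338) = -1166 + (60 - 18338) = -1166 - 18278 = -19444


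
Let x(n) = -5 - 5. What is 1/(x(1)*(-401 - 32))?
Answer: 1/4330 ≈ 0.00023095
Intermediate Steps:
x(n) = -10
1/(x(1)*(-401 - 32)) = 1/(-10*(-401 - 32)) = 1/(-10*(-433)) = 1/4330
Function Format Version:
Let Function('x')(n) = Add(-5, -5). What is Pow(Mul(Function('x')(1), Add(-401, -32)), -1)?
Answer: Rational(1, 4330) ≈ 0.00023095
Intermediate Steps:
Function('x')(n) = -10
Pow(Mul(Function('x')(1), Add(-401, -32)), -1) = Pow(Mul(-10, Add(-401, -32)), -1) = Pow(Mul(-10, -433), -1) = Pow(4330, -1) = Rational(1, 4330)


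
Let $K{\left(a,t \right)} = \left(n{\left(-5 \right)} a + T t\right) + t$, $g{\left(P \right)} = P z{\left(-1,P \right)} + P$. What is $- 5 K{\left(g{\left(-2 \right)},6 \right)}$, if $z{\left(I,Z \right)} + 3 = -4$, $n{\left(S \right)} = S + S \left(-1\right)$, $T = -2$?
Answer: $30$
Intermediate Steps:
$n{\left(S \right)} = 0$ ($n{\left(S \right)} = S - S = 0$)
$z{\left(I,Z \right)} = -7$ ($z{\left(I,Z \right)} = -3 - 4 = -7$)
$g{\left(P \right)} = - 6 P$ ($g{\left(P \right)} = P \left(-7\right) + P = - 7 P + P = - 6 P$)
$K{\left(a,t \right)} = - t$ ($K{\left(a,t \right)} = \left(0 a - 2 t\right) + t = \left(0 - 2 t\right) + t = - 2 t + t = - t$)
$- 5 K{\left(g{\left(-2 \right)},6 \right)} = - 5 \left(\left(-1\right) 6\right) = \left(-5\right) \left(-6\right) = 30$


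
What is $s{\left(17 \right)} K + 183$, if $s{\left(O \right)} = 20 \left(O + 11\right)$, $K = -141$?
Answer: $-78777$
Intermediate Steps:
$s{\left(O \right)} = 220 + 20 O$ ($s{\left(O \right)} = 20 \left(11 + O\right) = 220 + 20 O$)
$s{\left(17 \right)} K + 183 = \left(220 + 20 \cdot 17\right) \left(-141\right) + 183 = \left(220 + 340\right) \left(-141\right) + 183 = 560 \left(-141\right) + 183 = -78960 + 183 = -78777$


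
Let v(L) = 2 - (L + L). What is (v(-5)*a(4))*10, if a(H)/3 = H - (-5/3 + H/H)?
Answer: 1680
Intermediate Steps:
v(L) = 2 - 2*L
a(H) = 2 + 3*H (a(H) = 3*(H - (-5/3 + H/H)) = 3*(H - (-5*⅓ + 1)) = 3*(H - (-5/3 + 1)) = 3*(H - 1*(-⅔)) = 3*(H + ⅔) = 3*(⅔ + H) = 2 + 3*H)
(v(-5)*a(4))*10 = ((2 - 2*(-5))*(2 + 3*4))*10 = ((2 + 10)*(2 + 12))*10 = (12*14)*10 = 168*10 = 1680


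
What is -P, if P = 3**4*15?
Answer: -1215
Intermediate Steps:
P = 1215 (P = 81*15 = 1215)
-P = -1*1215 = -1215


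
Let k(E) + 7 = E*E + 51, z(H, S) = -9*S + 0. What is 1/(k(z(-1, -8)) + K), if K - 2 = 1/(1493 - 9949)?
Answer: 8456/44224879 ≈ 0.00019120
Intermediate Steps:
z(H, S) = -9*S
k(E) = 44 + E² (k(E) = -7 + (E*E + 51) = -7 + (E² + 51) = -7 + (51 + E²) = 44 + E²)
K = 16911/8456 (K = 2 + 1/(1493 - 9949) = 2 + 1/(-8456) = 2 - 1/8456 = 16911/8456 ≈ 1.9999)
1/(k(z(-1, -8)) + K) = 1/((44 + (-9*(-8))²) + 16911/8456) = 1/((44 + 72²) + 16911/8456) = 1/((44 + 5184) + 16911/8456) = 1/(5228 + 16911/8456) = 1/(44224879/8456) = 8456/44224879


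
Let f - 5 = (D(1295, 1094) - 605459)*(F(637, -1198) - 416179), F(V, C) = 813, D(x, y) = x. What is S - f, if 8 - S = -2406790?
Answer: -250946777231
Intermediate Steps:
S = 2406798 (S = 8 - 1*(-2406790) = 8 + 2406790 = 2406798)
f = 250949184029 (f = 5 + (1295 - 605459)*(813 - 416179) = 5 - 604164*(-415366) = 5 + 250949184024 = 250949184029)
S - f = 2406798 - 1*250949184029 = 2406798 - 250949184029 = -250946777231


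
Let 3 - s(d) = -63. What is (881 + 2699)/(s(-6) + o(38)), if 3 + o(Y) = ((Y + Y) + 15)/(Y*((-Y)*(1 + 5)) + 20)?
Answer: 30945520/544481 ≈ 56.835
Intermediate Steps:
s(d) = 66 (s(d) = 3 - 1*(-63) = 3 + 63 = 66)
o(Y) = -3 + (15 + 2*Y)/(20 - 6*Y**2) (o(Y) = -3 + ((Y + Y) + 15)/(Y*((-Y)*(1 + 5)) + 20) = -3 + (2*Y + 15)/(Y*(-Y*6) + 20) = -3 + (15 + 2*Y)/(Y*(-6*Y) + 20) = -3 + (15 + 2*Y)/(-6*Y**2 + 20) = -3 + (15 + 2*Y)/(20 - 6*Y**2))
(881 + 2699)/(s(-6) + o(38)) = (881 + 2699)/(66 + (45 - 18*38**2 - 2*38)/(2*(-10 + 3*38**2))) = 3580/(66 + (45 - 18*1444 - 76)/(2*(-10 + 3*1444))) = 3580/(66 + (45 - 25992 - 76)/(2*(-10 + 4332))) = 3580/(66 + (1/2)*(-26023)/4322) = 3580/(66 + (1/2)*(1/4322)*(-26023)) = 3580/(66 - 26023/8644) = 3580/(544481/8644) = 3580*(8644/544481) = 30945520/544481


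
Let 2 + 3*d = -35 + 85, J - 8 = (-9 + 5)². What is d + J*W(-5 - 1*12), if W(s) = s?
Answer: -392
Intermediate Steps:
J = 24 (J = 8 + (-9 + 5)² = 8 + (-4)² = 8 + 16 = 24)
d = 16 (d = -⅔ + (-35 + 85)/3 = -⅔ + (⅓)*50 = -⅔ + 50/3 = 16)
d + J*W(-5 - 1*12) = 16 + 24*(-5 - 1*12) = 16 + 24*(-5 - 12) = 16 + 24*(-17) = 16 - 408 = -392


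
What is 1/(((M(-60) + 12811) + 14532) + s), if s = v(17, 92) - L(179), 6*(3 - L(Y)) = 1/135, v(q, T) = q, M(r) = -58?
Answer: 810/22112191 ≈ 3.6631e-5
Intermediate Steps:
L(Y) = 2429/810 (L(Y) = 3 - ⅙/135 = 3 - ⅙*1/135 = 3 - 1/810 = 2429/810)
s = 11341/810 (s = 17 - 1*2429/810 = 17 - 2429/810 = 11341/810 ≈ 14.001)
1/(((M(-60) + 12811) + 14532) + s) = 1/(((-58 + 12811) + 14532) + 11341/810) = 1/((12753 + 14532) + 11341/810) = 1/(27285 + 11341/810) = 1/(22112191/810) = 810/22112191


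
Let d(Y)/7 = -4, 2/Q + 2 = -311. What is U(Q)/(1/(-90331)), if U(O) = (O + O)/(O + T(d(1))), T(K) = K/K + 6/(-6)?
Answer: -180662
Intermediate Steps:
Q = -2/313 (Q = 2/(-2 - 311) = 2/(-313) = 2*(-1/313) = -2/313 ≈ -0.0063898)
d(Y) = -28 (d(Y) = 7*(-4) = -28)
T(K) = 0 (T(K) = 1 + 6*(-1/6) = 1 - 1 = 0)
U(O) = 2 (U(O) = (O + O)/(O + 0) = (2*O)/O = 2)
U(Q)/(1/(-90331)) = 2/(1/(-90331)) = 2/(-1/90331) = 2*(-90331) = -180662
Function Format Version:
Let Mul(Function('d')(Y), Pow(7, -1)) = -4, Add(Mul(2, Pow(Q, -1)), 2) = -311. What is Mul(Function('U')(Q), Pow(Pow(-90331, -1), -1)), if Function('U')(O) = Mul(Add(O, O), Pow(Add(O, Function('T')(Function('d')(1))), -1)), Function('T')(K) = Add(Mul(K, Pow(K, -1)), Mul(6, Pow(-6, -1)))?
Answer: -180662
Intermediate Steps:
Q = Rational(-2, 313) (Q = Mul(2, Pow(Add(-2, -311), -1)) = Mul(2, Pow(-313, -1)) = Mul(2, Rational(-1, 313)) = Rational(-2, 313) ≈ -0.0063898)
Function('d')(Y) = -28 (Function('d')(Y) = Mul(7, -4) = -28)
Function('T')(K) = 0 (Function('T')(K) = Add(1, Mul(6, Rational(-1, 6))) = Add(1, -1) = 0)
Function('U')(O) = 2 (Function('U')(O) = Mul(Add(O, O), Pow(Add(O, 0), -1)) = Mul(Mul(2, O), Pow(O, -1)) = 2)
Mul(Function('U')(Q), Pow(Pow(-90331, -1), -1)) = Mul(2, Pow(Pow(-90331, -1), -1)) = Mul(2, Pow(Rational(-1, 90331), -1)) = Mul(2, -90331) = -180662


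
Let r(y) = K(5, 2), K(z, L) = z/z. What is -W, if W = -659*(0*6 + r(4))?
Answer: 659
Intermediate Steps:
K(z, L) = 1
r(y) = 1
W = -659 (W = -659*(0*6 + 1) = -659*(0 + 1) = -659*1 = -659)
-W = -1*(-659) = 659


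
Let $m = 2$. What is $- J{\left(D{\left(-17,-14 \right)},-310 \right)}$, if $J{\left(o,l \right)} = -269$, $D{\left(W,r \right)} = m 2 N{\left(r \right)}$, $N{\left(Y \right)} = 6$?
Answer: $269$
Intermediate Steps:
$D{\left(W,r \right)} = 24$ ($D{\left(W,r \right)} = 2 \cdot 2 \cdot 6 = 4 \cdot 6 = 24$)
$- J{\left(D{\left(-17,-14 \right)},-310 \right)} = \left(-1\right) \left(-269\right) = 269$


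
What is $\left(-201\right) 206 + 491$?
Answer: $-40915$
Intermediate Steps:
$\left(-201\right) 206 + 491 = -41406 + 491 = -40915$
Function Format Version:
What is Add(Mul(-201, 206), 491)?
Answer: -40915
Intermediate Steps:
Add(Mul(-201, 206), 491) = Add(-41406, 491) = -40915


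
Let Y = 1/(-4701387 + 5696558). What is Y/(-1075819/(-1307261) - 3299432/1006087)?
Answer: -1315218297707/3215249484737905329 ≈ -4.0906e-7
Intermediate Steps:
Y = 1/995171 ≈ 1.0049e-6
Y/(-1075819/(-1307261) - 3299432/1006087) = 1/(995171*(-1075819/(-1307261) - 3299432/1006087)) = 1/(995171*(-1075819*(-1/1307261) - 3299432*1/1006087)) = 1/(995171*(1075819/1307261 - 3299432/1006087)) = 1/(995171*(-3230851265499/1315218297707)) = (1/995171)*(-1315218297707/3230851265499) = -1315218297707/3215249484737905329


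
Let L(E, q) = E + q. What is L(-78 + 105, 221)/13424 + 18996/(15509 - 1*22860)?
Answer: -31647407/12334978 ≈ -2.5657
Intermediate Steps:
L(-78 + 105, 221)/13424 + 18996/(15509 - 1*22860) = ((-78 + 105) + 221)/13424 + 18996/(15509 - 1*22860) = (27 + 221)*(1/13424) + 18996/(15509 - 22860) = 248*(1/13424) + 18996/(-7351) = 31/1678 + 18996*(-1/7351) = 31/1678 - 18996/7351 = -31647407/12334978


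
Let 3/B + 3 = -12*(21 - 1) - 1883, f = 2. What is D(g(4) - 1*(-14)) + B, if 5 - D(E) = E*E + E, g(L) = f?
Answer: -567645/2126 ≈ -267.00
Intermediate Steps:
g(L) = 2
B = -3/2126 (B = 3/(-3 + (-12*(21 - 1) - 1883)) = 3/(-3 + (-12*20 - 1883)) = 3/(-3 + (-240 - 1883)) = 3/(-3 - 2123) = 3/(-2126) = 3*(-1/2126) = -3/2126 ≈ -0.0014111)
D(E) = 5 - E - E² (D(E) = 5 - (E*E + E) = 5 - (E² + E) = 5 - (E + E²) = 5 + (-E - E²) = 5 - E - E²)
D(g(4) - 1*(-14)) + B = (5 - (2 - 1*(-14)) - (2 - 1*(-14))²) - 3/2126 = (5 - (2 + 14) - (2 + 14)²) - 3/2126 = (5 - 1*16 - 1*16²) - 3/2126 = (5 - 16 - 1*256) - 3/2126 = (5 - 16 - 256) - 3/2126 = -267 - 3/2126 = -567645/2126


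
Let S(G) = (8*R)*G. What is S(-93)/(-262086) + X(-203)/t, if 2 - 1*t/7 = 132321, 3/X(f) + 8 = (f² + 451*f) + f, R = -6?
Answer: -3167120690847/185944891689865 ≈ -0.017033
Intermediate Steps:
S(G) = -48*G (S(G) = (8*(-6))*G = -48*G)
X(f) = 3/(-8 + f² + 452*f) (X(f) = 3/(-8 + ((f² + 451*f) + f)) = 3/(-8 + (f² + 452*f)) = 3/(-8 + f² + 452*f))
t = -926233 (t = 14 - 7*132321 = 14 - 926247 = -926233)
S(-93)/(-262086) + X(-203)/t = -48*(-93)/(-262086) + (3/(-8 + (-203)² + 452*(-203)))/(-926233) = 4464*(-1/262086) + (3/(-8 + 41209 - 91756))*(-1/926233) = -744/43681 + (3/(-50555))*(-1/926233) = -744/43681 + (3*(-1/50555))*(-1/926233) = -744/43681 - 3/50555*(-1/926233) = -744/43681 + 3/46825709315 = -3167120690847/185944891689865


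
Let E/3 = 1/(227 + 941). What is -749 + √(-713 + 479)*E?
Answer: -749 + 9*I*√26/1168 ≈ -749.0 + 0.03929*I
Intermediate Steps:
E = 3/1168 (E = 3/(227 + 941) = 3/1168 ≈ 0.0025685)
-749 + √(-713 + 479)*E = -749 + √(-713 + 479)*(3/1168) = -749 + √(-234)*(3/1168) = -749 + (3*I*√26)*(3/1168) = -749 + 9*I*√26/1168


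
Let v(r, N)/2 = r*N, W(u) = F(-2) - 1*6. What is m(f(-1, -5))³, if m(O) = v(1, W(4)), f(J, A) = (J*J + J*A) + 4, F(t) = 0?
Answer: -1728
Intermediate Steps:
f(J, A) = 4 + J² + A*J (f(J, A) = (J² + A*J) + 4 = 4 + J² + A*J)
W(u) = -6 (W(u) = 0 - 1*6 = 0 - 6 = -6)
v(r, N) = 2*N*r (v(r, N) = 2*(r*N) = 2*(N*r) = 2*N*r)
m(O) = -12 (m(O) = 2*(-6)*1 = -12)
m(f(-1, -5))³ = (-12)³ = -1728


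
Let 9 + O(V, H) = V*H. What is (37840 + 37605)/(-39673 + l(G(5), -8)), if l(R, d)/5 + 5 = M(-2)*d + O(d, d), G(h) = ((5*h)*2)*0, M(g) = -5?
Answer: -75445/39223 ≈ -1.9235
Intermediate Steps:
O(V, H) = -9 + H*V (O(V, H) = -9 + V*H = -9 + H*V)
G(h) = 0 (G(h) = (10*h)*0 = 0)
l(R, d) = -70 - 25*d + 5*d² (l(R, d) = -25 + 5*(-5*d + (-9 + d*d)) = -25 + 5*(-5*d + (-9 + d²)) = -25 + 5*(-9 + d² - 5*d) = -25 + (-45 - 25*d + 5*d²) = -70 - 25*d + 5*d²)
(37840 + 37605)/(-39673 + l(G(5), -8)) = (37840 + 37605)/(-39673 + (-70 - 25*(-8) + 5*(-8)²)) = 75445/(-39673 + (-70 + 200 + 5*64)) = 75445/(-39673 + (-70 + 200 + 320)) = 75445/(-39673 + 450) = 75445/(-39223) = 75445*(-1/39223) = -75445/39223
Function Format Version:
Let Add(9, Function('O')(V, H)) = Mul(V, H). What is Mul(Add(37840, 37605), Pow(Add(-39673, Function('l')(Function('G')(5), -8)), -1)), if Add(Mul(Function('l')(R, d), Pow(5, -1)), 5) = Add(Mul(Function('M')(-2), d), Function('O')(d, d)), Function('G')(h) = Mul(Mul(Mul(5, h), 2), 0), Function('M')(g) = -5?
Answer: Rational(-75445, 39223) ≈ -1.9235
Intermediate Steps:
Function('O')(V, H) = Add(-9, Mul(H, V)) (Function('O')(V, H) = Add(-9, Mul(V, H)) = Add(-9, Mul(H, V)))
Function('G')(h) = 0 (Function('G')(h) = Mul(Mul(10, h), 0) = 0)
Function('l')(R, d) = Add(-70, Mul(-25, d), Mul(5, Pow(d, 2))) (Function('l')(R, d) = Add(-25, Mul(5, Add(Mul(-5, d), Add(-9, Mul(d, d))))) = Add(-25, Mul(5, Add(Mul(-5, d), Add(-9, Pow(d, 2))))) = Add(-25, Mul(5, Add(-9, Pow(d, 2), Mul(-5, d)))) = Add(-25, Add(-45, Mul(-25, d), Mul(5, Pow(d, 2)))) = Add(-70, Mul(-25, d), Mul(5, Pow(d, 2))))
Mul(Add(37840, 37605), Pow(Add(-39673, Function('l')(Function('G')(5), -8)), -1)) = Mul(Add(37840, 37605), Pow(Add(-39673, Add(-70, Mul(-25, -8), Mul(5, Pow(-8, 2)))), -1)) = Mul(75445, Pow(Add(-39673, Add(-70, 200, Mul(5, 64))), -1)) = Mul(75445, Pow(Add(-39673, Add(-70, 200, 320)), -1)) = Mul(75445, Pow(Add(-39673, 450), -1)) = Mul(75445, Pow(-39223, -1)) = Mul(75445, Rational(-1, 39223)) = Rational(-75445, 39223)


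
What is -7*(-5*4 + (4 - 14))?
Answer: 210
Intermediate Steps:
-7*(-5*4 + (4 - 14)) = -7*(-20 - 10) = -7*(-30) = 210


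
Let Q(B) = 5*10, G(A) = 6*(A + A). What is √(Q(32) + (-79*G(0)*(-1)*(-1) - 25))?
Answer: 5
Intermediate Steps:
G(A) = 12*A (G(A) = 6*(2*A) = 12*A)
Q(B) = 50
√(Q(32) + (-79*G(0)*(-1)*(-1) - 25)) = √(50 + (-79*(12*0)*(-1)*(-1) - 25)) = √(50 + (-79*0*(-1)*(-1) - 25)) = √(50 + (-0*(-1) - 25)) = √(50 + (-79*0 - 25)) = √(50 + (0 - 25)) = √(50 - 25) = √25 = 5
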